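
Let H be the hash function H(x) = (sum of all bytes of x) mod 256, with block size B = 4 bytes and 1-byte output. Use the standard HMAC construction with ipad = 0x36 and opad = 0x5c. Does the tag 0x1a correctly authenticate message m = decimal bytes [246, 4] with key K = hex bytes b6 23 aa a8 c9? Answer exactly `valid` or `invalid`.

Key hex bytes b6 23 aa a8 c9 is 5 bytes > B = 4, so hash it first: H(key) = f4, then zero-pad to 4 bytes: K' = f4 00 00 00.
K' ⊕ ipad = c2 36 36 36; K' ⊕ opad = a8 5c 5c 5c.
Inner hash: sum = 194+54+54+54+246+4 = 606; mod 256 = 94 → 5e.
Outer hash (recomputed tag): sum = 168+92+92+92+94 = 538; mod 256 = 26 → 1a.
Recomputed tag = 1a; claimed = 1a → match.

valid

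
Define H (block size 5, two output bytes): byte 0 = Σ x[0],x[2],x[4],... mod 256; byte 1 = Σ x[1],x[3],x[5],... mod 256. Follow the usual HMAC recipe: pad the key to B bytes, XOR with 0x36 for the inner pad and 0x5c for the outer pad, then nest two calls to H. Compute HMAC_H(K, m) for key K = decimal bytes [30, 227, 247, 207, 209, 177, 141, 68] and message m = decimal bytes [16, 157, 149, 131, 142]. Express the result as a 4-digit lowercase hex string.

e128

Key decimal bytes [30, 227, 247, 207, 209, 177, 141, 68] = 1e e3 f7 cf d1 b1 8d 44 is 8 bytes > B = 5, so hash it first: H(key) = 73 a7, then zero-pad to 5 bytes: K' = 73 a7 00 00 00.
K' ⊕ ipad = 45 91 36 36 36.  K' ⊕ opad = 2f fb 5c 5c 5c.
Inner input = (K'⊕ipad) ∥ m = 45 91 36 36 36 ∥ 10 9d 95 83 8e.
Inner hash: even-index sum = 465 mod 256 = 209; odd-index sum = 506 mod 256 = 250 → d1 fa.
Outer input = (K'⊕opad) ∥ inner = 2f fb 5c 5c 5c ∥ d1 fa.
Outer hash (tag): even-index sum = 481 mod 256 = 225; odd-index sum = 552 mod 256 = 40 → e1 28.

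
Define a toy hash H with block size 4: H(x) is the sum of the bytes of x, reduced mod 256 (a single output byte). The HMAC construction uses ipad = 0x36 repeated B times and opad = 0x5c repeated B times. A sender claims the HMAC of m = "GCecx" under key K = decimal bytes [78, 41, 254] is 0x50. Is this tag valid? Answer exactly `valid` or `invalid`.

invalid

Key decimal bytes [78, 41, 254] = 4e 29 fe is 3 bytes ≤ B = 4; zero-pad to 4 bytes: K' = 4e 29 fe 00.
K' ⊕ ipad = 78 1f c8 36; K' ⊕ opad = 12 75 a2 5c.
Inner hash: sum = 120+31+200+54+71+67+101+99+120 = 863; mod 256 = 95 → 5f.
Outer hash (recomputed tag): sum = 18+117+162+92+95 = 484; mod 256 = 228 → e4.
Recomputed tag = e4; claimed = 50 → mismatch.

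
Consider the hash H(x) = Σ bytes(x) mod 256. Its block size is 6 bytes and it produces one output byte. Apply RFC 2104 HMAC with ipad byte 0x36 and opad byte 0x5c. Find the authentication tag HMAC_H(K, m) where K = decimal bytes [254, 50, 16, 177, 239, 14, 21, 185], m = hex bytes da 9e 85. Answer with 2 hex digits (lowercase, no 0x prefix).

Key decimal bytes [254, 50, 16, 177, 239, 14, 21, 185] = fe 32 10 b1 ef 0e 15 b9 is 8 bytes > B = 6, so hash it first: H(key) = bc, then zero-pad to 6 bytes: K' = bc 00 00 00 00 00.
K' ⊕ ipad = 8a 36 36 36 36 36.  K' ⊕ opad = e0 5c 5c 5c 5c 5c.
Inner input = (K'⊕ipad) ∥ m = 8a 36 36 36 36 36 ∥ da 9e 85.
Inner hash: sum = 138+54+54+54+54+54+218+158+133 = 917; mod 256 = 149 → 95.
Outer input = (K'⊕opad) ∥ inner = e0 5c 5c 5c 5c 5c ∥ 95.
Outer hash (tag): sum = 224+92+92+92+92+92+149 = 833; mod 256 = 65 → 41.

41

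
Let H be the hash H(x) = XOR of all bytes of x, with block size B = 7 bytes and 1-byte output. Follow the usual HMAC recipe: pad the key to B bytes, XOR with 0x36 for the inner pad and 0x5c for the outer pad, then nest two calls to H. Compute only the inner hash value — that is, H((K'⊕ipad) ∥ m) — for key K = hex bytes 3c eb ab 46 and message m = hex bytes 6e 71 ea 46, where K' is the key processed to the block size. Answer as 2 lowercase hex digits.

bf

Key hex bytes 3c eb ab 46 is 4 bytes ≤ B = 7; zero-pad to 7 bytes: K' = 3c eb ab 46 00 00 00.
K' ⊕ ipad = 0a dd 9d 70 36 36 36.
Inner input = 0a dd 9d 70 36 36 36 ∥ 6e 71 ea 46.
Inner hash: XOR 0a⊕dd⊕9d⊕70⊕36⊕36⊕36⊕6e⊕71⊕ea⊕46 = bf.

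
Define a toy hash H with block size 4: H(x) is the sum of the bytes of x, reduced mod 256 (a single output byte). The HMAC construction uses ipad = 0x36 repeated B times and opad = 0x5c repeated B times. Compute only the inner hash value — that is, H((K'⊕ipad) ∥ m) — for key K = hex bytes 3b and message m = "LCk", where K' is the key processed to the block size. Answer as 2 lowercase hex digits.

Key hex bytes 3b is 1 byte ≤ B = 4; zero-pad to 4 bytes: K' = 3b 00 00 00.
K' ⊕ ipad = 0d 36 36 36.
Inner input = 0d 36 36 36 ∥ 4c 43 6b.
Inner hash: sum = 13+54+54+54+76+67+107 = 425; mod 256 = 169 → a9.

a9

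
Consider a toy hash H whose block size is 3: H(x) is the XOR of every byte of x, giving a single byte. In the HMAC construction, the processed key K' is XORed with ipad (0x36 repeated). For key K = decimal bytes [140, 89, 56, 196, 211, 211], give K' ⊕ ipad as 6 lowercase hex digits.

1f3636

Key decimal bytes [140, 89, 56, 196, 211, 211] = 8c 59 38 c4 d3 d3 is 6 bytes > B = 3, so hash it first: H(key) = 29, then zero-pad to 3 bytes: K' = 29 00 00.
XOR each byte with 0x36: 29⊕36=1f, 00⊕36=36, 00⊕36=36.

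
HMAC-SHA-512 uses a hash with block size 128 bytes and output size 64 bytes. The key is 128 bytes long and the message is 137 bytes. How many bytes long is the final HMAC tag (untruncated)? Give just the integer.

64

The tag is one SHA-512 digest: 64 bytes.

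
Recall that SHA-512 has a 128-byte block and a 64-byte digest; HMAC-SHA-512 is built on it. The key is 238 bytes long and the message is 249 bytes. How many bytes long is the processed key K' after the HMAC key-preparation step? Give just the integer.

128

Key is 238 > 128 bytes, so it is hashed to 64 bytes then zero-padded to 128: |K'| = 128.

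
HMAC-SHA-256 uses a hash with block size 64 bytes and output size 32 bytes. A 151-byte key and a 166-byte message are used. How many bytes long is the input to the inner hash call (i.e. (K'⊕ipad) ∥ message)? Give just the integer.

Key is 151 > 64 bytes, so it is hashed to 32 bytes then zero-padded to 64: |K'| = 64.
Inner input = (K'⊕ipad) ∥ m → 64 + 166 = 230 bytes.

230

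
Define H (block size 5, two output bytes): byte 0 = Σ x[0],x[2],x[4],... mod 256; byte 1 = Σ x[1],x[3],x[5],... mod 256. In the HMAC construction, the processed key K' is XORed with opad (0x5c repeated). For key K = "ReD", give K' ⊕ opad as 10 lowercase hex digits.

Key "ReD" = 52 65 44 is 3 bytes ≤ B = 5; zero-pad to 5 bytes: K' = 52 65 44 00 00.
XOR each byte with 0x5c: 52⊕5c=0e, 65⊕5c=39, 44⊕5c=18, 00⊕5c=5c, 00⊕5c=5c.

0e39185c5c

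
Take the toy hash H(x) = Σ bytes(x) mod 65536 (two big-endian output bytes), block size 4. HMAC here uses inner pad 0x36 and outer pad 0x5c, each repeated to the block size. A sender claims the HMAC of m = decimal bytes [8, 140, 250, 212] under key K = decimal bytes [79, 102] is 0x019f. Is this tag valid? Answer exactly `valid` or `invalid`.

valid

Key decimal bytes [79, 102] = 4f 66 is 2 bytes ≤ B = 4; zero-pad to 4 bytes: K' = 4f 66 00 00.
K' ⊕ ipad = 79 50 36 36; K' ⊕ opad = 13 3a 5c 5c.
Inner hash: sum = 121+80+54+54+8+140+250+212 = 919 → 03 97.
Outer hash (recomputed tag): sum = 19+58+92+92+3+151 = 415 → 01 9f.
Recomputed tag = 019f; claimed = 019f → match.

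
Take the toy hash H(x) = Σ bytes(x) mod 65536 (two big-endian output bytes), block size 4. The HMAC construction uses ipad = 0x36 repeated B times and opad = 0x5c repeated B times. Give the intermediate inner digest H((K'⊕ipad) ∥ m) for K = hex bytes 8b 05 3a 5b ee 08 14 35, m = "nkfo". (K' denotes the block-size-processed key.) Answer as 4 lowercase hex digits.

Key hex bytes 8b 05 3a 5b ee 08 14 35 is 8 bytes > B = 4, so hash it first: H(key) = 02 64, then zero-pad to 4 bytes: K' = 02 64 00 00.
K' ⊕ ipad = 34 52 36 36.
Inner input = 34 52 36 36 ∥ 6e 6b 66 6f.
Inner hash: sum = 52+82+54+54+110+107+102+111 = 672 → 02 a0.

02a0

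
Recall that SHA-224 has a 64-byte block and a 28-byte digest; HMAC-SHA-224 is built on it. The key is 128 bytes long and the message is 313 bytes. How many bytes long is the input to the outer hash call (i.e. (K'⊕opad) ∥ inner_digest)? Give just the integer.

Key is 128 > 64 bytes, so it is hashed to 28 bytes then zero-padded to 64: |K'| = 64.
Outer input = (K'⊕opad) ∥ H(inner) → 64 + 28 = 92 bytes.

92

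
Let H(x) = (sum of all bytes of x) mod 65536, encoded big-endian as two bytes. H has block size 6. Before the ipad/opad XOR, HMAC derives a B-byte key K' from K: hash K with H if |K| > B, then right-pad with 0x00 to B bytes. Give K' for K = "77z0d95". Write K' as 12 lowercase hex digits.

01ea00000000

|K| = 7 > B = 6, so first hash the key.
H(K): sum = 55+55+122+48+100+57+53 = 490 → 01 ea.
Zero-pad H(K) = 01 ea to 6 bytes: K' = 01 ea 00 00 00 00.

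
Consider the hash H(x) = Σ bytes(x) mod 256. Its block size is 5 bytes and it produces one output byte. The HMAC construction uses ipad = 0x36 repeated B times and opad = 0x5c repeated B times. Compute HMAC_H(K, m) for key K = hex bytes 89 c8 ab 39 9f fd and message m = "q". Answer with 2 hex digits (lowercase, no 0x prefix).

Key hex bytes 89 c8 ab 39 9f fd is 6 bytes > B = 5, so hash it first: H(key) = d1, then zero-pad to 5 bytes: K' = d1 00 00 00 00.
K' ⊕ ipad = e7 36 36 36 36.  K' ⊕ opad = 8d 5c 5c 5c 5c.
Inner input = (K'⊕ipad) ∥ m = e7 36 36 36 36 ∥ 71.
Inner hash: sum = 231+54+54+54+54+113 = 560; mod 256 = 48 → 30.
Outer input = (K'⊕opad) ∥ inner = 8d 5c 5c 5c 5c ∥ 30.
Outer hash (tag): sum = 141+92+92+92+92+48 = 557; mod 256 = 45 → 2d.

2d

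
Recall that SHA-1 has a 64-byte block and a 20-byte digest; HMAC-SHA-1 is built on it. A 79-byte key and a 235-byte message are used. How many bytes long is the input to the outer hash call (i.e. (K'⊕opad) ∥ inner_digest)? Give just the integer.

84

Key is 79 > 64 bytes, so it is hashed to 20 bytes then zero-padded to 64: |K'| = 64.
Outer input = (K'⊕opad) ∥ H(inner) → 64 + 20 = 84 bytes.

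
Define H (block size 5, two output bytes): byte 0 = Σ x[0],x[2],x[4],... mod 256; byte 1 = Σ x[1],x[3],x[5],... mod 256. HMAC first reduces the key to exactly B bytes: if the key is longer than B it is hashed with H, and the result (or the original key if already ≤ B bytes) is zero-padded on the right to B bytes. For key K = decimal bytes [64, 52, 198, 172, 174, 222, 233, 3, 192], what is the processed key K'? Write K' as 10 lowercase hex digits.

|K| = 9 > B = 5, so first hash the key.
H(K): even-index sum = 861 mod 256 = 93; odd-index sum = 449 mod 256 = 193 → 5d c1.
Zero-pad H(K) = 5d c1 to 5 bytes: K' = 5d c1 00 00 00.

5dc1000000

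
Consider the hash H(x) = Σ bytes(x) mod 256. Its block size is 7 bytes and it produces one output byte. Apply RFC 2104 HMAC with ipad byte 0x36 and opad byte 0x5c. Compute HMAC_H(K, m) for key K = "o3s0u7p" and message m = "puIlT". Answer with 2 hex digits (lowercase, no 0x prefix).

1e

Key "o3s0u7p" = 6f 33 73 30 75 37 70 is exactly B = 7 bytes: K' = 6f 33 73 30 75 37 70.
K' ⊕ ipad = 59 05 45 06 43 01 46.  K' ⊕ opad = 33 6f 2f 6c 29 6b 2c.
Inner input = (K'⊕ipad) ∥ m = 59 05 45 06 43 01 46 ∥ 70 75 49 6c 54.
Inner hash: sum = 89+5+69+6+67+1+70+112+117+73+108+84 = 801; mod 256 = 33 → 21.
Outer input = (K'⊕opad) ∥ inner = 33 6f 2f 6c 29 6b 2c ∥ 21.
Outer hash (tag): sum = 51+111+47+108+41+107+44+33 = 542; mod 256 = 30 → 1e.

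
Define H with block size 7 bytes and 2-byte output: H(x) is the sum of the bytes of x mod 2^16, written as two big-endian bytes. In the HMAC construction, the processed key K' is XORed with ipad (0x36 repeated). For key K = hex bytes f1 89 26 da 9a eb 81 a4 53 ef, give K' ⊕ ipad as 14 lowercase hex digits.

Key hex bytes f1 89 26 da 9a eb 81 a4 53 ef is 10 bytes > B = 7, so hash it first: H(key) = 06 66, then zero-pad to 7 bytes: K' = 06 66 00 00 00 00 00.
XOR each byte with 0x36: 06⊕36=30, 66⊕36=50, 00⊕36=36, 00⊕36=36, 00⊕36=36, 00⊕36=36, 00⊕36=36.

30503636363636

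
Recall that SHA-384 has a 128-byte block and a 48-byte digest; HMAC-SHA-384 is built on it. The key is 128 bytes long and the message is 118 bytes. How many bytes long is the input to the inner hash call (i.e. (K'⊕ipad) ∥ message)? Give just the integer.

246

Key is 128 ≤ 128 bytes, zero-padded: |K'| = 128.
Inner input = (K'⊕ipad) ∥ m → 128 + 118 = 246 bytes.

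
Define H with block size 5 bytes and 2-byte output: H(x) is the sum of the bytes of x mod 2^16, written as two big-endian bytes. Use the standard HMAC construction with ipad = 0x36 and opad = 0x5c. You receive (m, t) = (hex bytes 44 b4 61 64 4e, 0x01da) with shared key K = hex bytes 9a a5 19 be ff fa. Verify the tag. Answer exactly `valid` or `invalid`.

Key hex bytes 9a a5 19 be ff fa is 6 bytes > B = 5, so hash it first: H(key) = 04 0f, then zero-pad to 5 bytes: K' = 04 0f 00 00 00.
K' ⊕ ipad = 32 39 36 36 36; K' ⊕ opad = 58 53 5c 5c 5c.
Inner hash: sum = 50+57+54+54+54+68+180+97+100+78 = 792 → 03 18.
Outer hash (recomputed tag): sum = 88+83+92+92+92+3+24 = 474 → 01 da.
Recomputed tag = 01da; claimed = 01da → match.

valid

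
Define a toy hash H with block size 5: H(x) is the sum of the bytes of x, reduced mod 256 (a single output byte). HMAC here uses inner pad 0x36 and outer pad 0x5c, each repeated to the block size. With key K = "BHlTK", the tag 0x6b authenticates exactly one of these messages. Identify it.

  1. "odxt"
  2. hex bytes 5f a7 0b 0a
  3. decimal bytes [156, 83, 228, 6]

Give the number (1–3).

Key "BHlTK" = 42 48 6c 54 4b is exactly B = 5 bytes: K' = 42 48 6c 54 4b.
K' ⊕ ipad = 74 7e 5a 62 7d; K' ⊕ opad = 1e 14 30 08 17.
m1: inner = H(74 7e 5a 62 7d 6f 64 78 74) = ea; tag = H(1e 14 30 08 17 ea) = 6b ← matches
m2: inner = H(74 7e 5a 62 7d 5f a7 0b 0a) = 46; tag = H(1e 14 30 08 17 46) = c7
m3: inner = H(74 7e 5a 62 7d 9c 53 e4 06) = 04; tag = H(1e 14 30 08 17 04) = 85

1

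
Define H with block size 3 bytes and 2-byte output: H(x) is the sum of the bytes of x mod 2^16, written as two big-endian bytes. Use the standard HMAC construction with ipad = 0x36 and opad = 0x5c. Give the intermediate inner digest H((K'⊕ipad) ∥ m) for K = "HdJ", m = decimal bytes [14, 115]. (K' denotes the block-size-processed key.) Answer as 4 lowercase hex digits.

01cd

Key "HdJ" = 48 64 4a is exactly B = 3 bytes: K' = 48 64 4a.
K' ⊕ ipad = 7e 52 7c.
Inner input = 7e 52 7c ∥ 0e 73.
Inner hash: sum = 126+82+124+14+115 = 461 → 01 cd.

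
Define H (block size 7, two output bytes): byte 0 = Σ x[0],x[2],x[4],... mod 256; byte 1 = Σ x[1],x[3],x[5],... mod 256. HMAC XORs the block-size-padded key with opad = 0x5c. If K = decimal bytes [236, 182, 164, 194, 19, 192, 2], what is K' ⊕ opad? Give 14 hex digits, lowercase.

Key decimal bytes [236, 182, 164, 194, 19, 192, 2] = ec b6 a4 c2 13 c0 02 is exactly B = 7 bytes: K' = ec b6 a4 c2 13 c0 02.
XOR each byte with 0x5c: ec⊕5c=b0, b6⊕5c=ea, a4⊕5c=f8, c2⊕5c=9e, 13⊕5c=4f, c0⊕5c=9c, 02⊕5c=5e.

b0eaf89e4f9c5e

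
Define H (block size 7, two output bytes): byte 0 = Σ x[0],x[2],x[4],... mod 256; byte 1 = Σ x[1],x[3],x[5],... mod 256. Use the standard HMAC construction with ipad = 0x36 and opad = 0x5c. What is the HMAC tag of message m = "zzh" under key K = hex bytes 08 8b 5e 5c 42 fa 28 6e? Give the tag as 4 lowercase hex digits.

67cd

Key hex bytes 08 8b 5e 5c 42 fa 28 6e is 8 bytes > B = 7, so hash it first: H(key) = d0 4f, then zero-pad to 7 bytes: K' = d0 4f 00 00 00 00 00.
K' ⊕ ipad = e6 79 36 36 36 36 36.  K' ⊕ opad = 8c 13 5c 5c 5c 5c 5c.
Inner input = (K'⊕ipad) ∥ m = e6 79 36 36 36 36 36 ∥ 7a 7a 68.
Inner hash: even-index sum = 514 mod 256 = 2; odd-index sum = 455 mod 256 = 199 → 02 c7.
Outer input = (K'⊕opad) ∥ inner = 8c 13 5c 5c 5c 5c 5c ∥ 02 c7.
Outer hash (tag): even-index sum = 615 mod 256 = 103; odd-index sum = 205 mod 256 = 205 → 67 cd.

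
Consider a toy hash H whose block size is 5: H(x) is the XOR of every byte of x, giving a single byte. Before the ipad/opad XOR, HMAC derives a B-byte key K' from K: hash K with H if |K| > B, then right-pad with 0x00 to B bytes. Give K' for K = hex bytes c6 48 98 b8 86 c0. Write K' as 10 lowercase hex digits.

e800000000

|K| = 6 > B = 5, so first hash the key.
H(K): XOR c6⊕48⊕98⊕b8⊕86⊕c0 = e8.
Zero-pad H(K) = e8 to 5 bytes: K' = e8 00 00 00 00.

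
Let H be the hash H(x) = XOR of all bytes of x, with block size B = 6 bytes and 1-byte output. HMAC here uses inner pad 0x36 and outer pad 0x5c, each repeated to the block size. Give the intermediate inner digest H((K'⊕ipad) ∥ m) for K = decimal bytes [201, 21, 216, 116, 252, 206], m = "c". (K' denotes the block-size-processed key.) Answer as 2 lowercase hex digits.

21

Key decimal bytes [201, 21, 216, 116, 252, 206] = c9 15 d8 74 fc ce is exactly B = 6 bytes: K' = c9 15 d8 74 fc ce.
K' ⊕ ipad = ff 23 ee 42 ca f8.
Inner input = ff 23 ee 42 ca f8 ∥ 63.
Inner hash: XOR ff⊕23⊕ee⊕42⊕ca⊕f8⊕63 = 21.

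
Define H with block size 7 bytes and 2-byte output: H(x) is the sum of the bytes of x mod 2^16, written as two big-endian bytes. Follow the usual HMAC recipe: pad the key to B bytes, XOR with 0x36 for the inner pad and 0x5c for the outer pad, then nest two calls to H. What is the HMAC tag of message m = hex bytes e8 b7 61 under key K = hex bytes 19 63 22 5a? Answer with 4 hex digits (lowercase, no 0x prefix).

02c5

Key hex bytes 19 63 22 5a is 4 bytes ≤ B = 7; zero-pad to 7 bytes: K' = 19 63 22 5a 00 00 00.
K' ⊕ ipad = 2f 55 14 6c 36 36 36.  K' ⊕ opad = 45 3f 7e 06 5c 5c 5c.
Inner input = (K'⊕ipad) ∥ m = 2f 55 14 6c 36 36 36 ∥ e8 b7 61.
Inner hash: sum = 47+85+20+108+54+54+54+232+183+97 = 934 → 03 a6.
Outer input = (K'⊕opad) ∥ inner = 45 3f 7e 06 5c 5c 5c ∥ 03 a6.
Outer hash (tag): sum = 69+63+126+6+92+92+92+3+166 = 709 → 02 c5.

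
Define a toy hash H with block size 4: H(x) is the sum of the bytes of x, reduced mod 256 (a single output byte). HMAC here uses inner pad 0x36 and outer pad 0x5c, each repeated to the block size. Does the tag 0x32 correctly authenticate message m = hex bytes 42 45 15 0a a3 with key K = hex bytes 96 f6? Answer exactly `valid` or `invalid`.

Key hex bytes 96 f6 is 2 bytes ≤ B = 4; zero-pad to 4 bytes: K' = 96 f6 00 00.
K' ⊕ ipad = a0 c0 36 36; K' ⊕ opad = ca aa 5c 5c.
Inner hash: sum = 160+192+54+54+66+69+21+10+163 = 789; mod 256 = 21 → 15.
Outer hash (recomputed tag): sum = 202+170+92+92+21 = 577; mod 256 = 65 → 41.
Recomputed tag = 41; claimed = 32 → mismatch.

invalid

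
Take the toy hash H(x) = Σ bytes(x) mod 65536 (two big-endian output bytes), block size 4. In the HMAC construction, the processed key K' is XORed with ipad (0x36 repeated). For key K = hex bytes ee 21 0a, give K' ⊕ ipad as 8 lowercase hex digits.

Key hex bytes ee 21 0a is 3 bytes ≤ B = 4; zero-pad to 4 bytes: K' = ee 21 0a 00.
XOR each byte with 0x36: ee⊕36=d8, 21⊕36=17, 0a⊕36=3c, 00⊕36=36.

d8173c36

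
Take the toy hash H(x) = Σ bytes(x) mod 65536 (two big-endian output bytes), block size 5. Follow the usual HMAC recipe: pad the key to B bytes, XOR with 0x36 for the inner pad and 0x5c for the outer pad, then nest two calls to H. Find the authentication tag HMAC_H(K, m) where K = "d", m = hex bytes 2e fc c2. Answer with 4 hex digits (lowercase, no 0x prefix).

Key "d" = 64 is 1 byte ≤ B = 5; zero-pad to 5 bytes: K' = 64 00 00 00 00.
K' ⊕ ipad = 52 36 36 36 36.  K' ⊕ opad = 38 5c 5c 5c 5c.
Inner input = (K'⊕ipad) ∥ m = 52 36 36 36 36 ∥ 2e fc c2.
Inner hash: sum = 82+54+54+54+54+46+252+194 = 790 → 03 16.
Outer input = (K'⊕opad) ∥ inner = 38 5c 5c 5c 5c ∥ 03 16.
Outer hash (tag): sum = 56+92+92+92+92+3+22 = 449 → 01 c1.

01c1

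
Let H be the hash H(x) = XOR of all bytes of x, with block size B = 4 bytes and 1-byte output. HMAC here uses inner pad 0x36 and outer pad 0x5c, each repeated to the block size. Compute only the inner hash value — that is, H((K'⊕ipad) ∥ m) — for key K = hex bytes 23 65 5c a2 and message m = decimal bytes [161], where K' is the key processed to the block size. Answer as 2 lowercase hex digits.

Key hex bytes 23 65 5c a2 is exactly B = 4 bytes: K' = 23 65 5c a2.
K' ⊕ ipad = 15 53 6a 94.
Inner input = 15 53 6a 94 ∥ a1.
Inner hash: XOR 15⊕53⊕6a⊕94⊕a1 = 19.

19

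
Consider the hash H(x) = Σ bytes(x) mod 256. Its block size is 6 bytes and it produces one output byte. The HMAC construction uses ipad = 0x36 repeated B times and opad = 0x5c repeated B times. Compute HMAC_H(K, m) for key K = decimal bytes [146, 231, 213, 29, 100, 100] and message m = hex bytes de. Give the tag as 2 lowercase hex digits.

Key decimal bytes [146, 231, 213, 29, 100, 100] = 92 e7 d5 1d 64 64 is exactly B = 6 bytes: K' = 92 e7 d5 1d 64 64.
K' ⊕ ipad = a4 d1 e3 2b 52 52.  K' ⊕ opad = ce bb 89 41 38 38.
Inner input = (K'⊕ipad) ∥ m = a4 d1 e3 2b 52 52 ∥ de.
Inner hash: sum = 164+209+227+43+82+82+222 = 1029; mod 256 = 5 → 05.
Outer input = (K'⊕opad) ∥ inner = ce bb 89 41 38 38 ∥ 05.
Outer hash (tag): sum = 206+187+137+65+56+56+5 = 712; mod 256 = 200 → c8.

c8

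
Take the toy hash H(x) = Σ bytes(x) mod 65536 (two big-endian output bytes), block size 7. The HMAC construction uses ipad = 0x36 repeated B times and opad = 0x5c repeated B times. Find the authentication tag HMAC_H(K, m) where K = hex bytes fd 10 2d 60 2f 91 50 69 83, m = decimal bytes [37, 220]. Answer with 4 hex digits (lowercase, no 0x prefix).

Key hex bytes fd 10 2d 60 2f 91 50 69 83 is 9 bytes > B = 7, so hash it first: H(key) = 03 96, then zero-pad to 7 bytes: K' = 03 96 00 00 00 00 00.
K' ⊕ ipad = 35 a0 36 36 36 36 36.  K' ⊕ opad = 5f ca 5c 5c 5c 5c 5c.
Inner input = (K'⊕ipad) ∥ m = 35 a0 36 36 36 36 36 ∥ 25 dc.
Inner hash: sum = 53+160+54+54+54+54+54+37+220 = 740 → 02 e4.
Outer input = (K'⊕opad) ∥ inner = 5f ca 5c 5c 5c 5c 5c ∥ 02 e4.
Outer hash (tag): sum = 95+202+92+92+92+92+92+2+228 = 987 → 03 db.

03db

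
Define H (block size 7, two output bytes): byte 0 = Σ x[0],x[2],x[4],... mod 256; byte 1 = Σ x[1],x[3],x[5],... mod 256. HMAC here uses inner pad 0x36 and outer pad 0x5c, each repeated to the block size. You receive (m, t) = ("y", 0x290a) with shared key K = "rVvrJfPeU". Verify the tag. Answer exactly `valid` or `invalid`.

valid

Key "rVvrJfPeU" = 72 56 76 72 4a 66 50 65 55 is 9 bytes > B = 7, so hash it first: H(key) = d7 93, then zero-pad to 7 bytes: K' = d7 93 00 00 00 00 00.
K' ⊕ ipad = e1 a5 36 36 36 36 36; K' ⊕ opad = 8b cf 5c 5c 5c 5c 5c.
Inner hash: even-index sum = 387 mod 256 = 131; odd-index sum = 394 mod 256 = 138 → 83 8a.
Outer hash (recomputed tag): even-index sum = 553 mod 256 = 41; odd-index sum = 522 mod 256 = 10 → 29 0a.
Recomputed tag = 290a; claimed = 290a → match.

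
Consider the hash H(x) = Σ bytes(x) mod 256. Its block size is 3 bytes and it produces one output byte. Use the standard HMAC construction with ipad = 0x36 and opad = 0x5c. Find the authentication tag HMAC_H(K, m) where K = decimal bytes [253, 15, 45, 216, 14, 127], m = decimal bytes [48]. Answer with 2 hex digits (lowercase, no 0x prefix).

be

Key decimal bytes [253, 15, 45, 216, 14, 127] = fd 0f 2d d8 0e 7f is 6 bytes > B = 3, so hash it first: H(key) = 9e, then zero-pad to 3 bytes: K' = 9e 00 00.
K' ⊕ ipad = a8 36 36.  K' ⊕ opad = c2 5c 5c.
Inner input = (K'⊕ipad) ∥ m = a8 36 36 ∥ 30.
Inner hash: sum = 168+54+54+48 = 324; mod 256 = 68 → 44.
Outer input = (K'⊕opad) ∥ inner = c2 5c 5c ∥ 44.
Outer hash (tag): sum = 194+92+92+68 = 446; mod 256 = 190 → be.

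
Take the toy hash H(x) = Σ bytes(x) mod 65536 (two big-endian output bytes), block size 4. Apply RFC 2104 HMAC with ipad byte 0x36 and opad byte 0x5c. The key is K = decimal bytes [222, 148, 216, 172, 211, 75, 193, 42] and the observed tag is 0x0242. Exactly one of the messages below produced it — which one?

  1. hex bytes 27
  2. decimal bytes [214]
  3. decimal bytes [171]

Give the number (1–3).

1

Key decimal bytes [222, 148, 216, 172, 211, 75, 193, 42] = de 94 d8 ac d3 4b c1 2a is 8 bytes > B = 4, so hash it first: H(key) = 04 ff, then zero-pad to 4 bytes: K' = 04 ff 00 00.
K' ⊕ ipad = 32 c9 36 36; K' ⊕ opad = 58 a3 5c 5c.
m1: inner = H(32 c9 36 36 27) = 01 8e; tag = H(58 a3 5c 5c 01 8e) = 0242 ← matches
m2: inner = H(32 c9 36 36 d6) = 02 3d; tag = H(58 a3 5c 5c 02 3d) = 01f2
m3: inner = H(32 c9 36 36 ab) = 02 12; tag = H(58 a3 5c 5c 02 12) = 01c7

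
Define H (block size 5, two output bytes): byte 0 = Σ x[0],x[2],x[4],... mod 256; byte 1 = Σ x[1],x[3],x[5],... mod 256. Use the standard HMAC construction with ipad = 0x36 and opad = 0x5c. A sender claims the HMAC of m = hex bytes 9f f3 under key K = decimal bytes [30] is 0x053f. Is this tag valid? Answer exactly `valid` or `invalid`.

valid

Key decimal bytes [30] = 1e is 1 byte ≤ B = 5; zero-pad to 5 bytes: K' = 1e 00 00 00 00.
K' ⊕ ipad = 28 36 36 36 36; K' ⊕ opad = 42 5c 5c 5c 5c.
Inner hash: even-index sum = 391 mod 256 = 135; odd-index sum = 267 mod 256 = 11 → 87 0b.
Outer hash (recomputed tag): even-index sum = 261 mod 256 = 5; odd-index sum = 319 mod 256 = 63 → 05 3f.
Recomputed tag = 053f; claimed = 053f → match.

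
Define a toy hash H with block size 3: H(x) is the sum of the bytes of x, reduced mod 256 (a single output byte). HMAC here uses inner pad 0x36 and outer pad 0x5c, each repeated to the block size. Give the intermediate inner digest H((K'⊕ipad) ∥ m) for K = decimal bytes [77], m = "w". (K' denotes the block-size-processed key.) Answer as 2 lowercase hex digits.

5e

Key decimal bytes [77] = 4d is 1 byte ≤ B = 3; zero-pad to 3 bytes: K' = 4d 00 00.
K' ⊕ ipad = 7b 36 36.
Inner input = 7b 36 36 ∥ 77.
Inner hash: sum = 123+54+54+119 = 350; mod 256 = 94 → 5e.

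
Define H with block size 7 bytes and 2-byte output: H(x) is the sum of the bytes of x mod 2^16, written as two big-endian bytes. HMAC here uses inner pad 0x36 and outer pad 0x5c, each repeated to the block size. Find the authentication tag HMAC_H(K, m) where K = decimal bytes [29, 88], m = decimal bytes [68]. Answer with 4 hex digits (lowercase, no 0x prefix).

02fd

Key decimal bytes [29, 88] = 1d 58 is 2 bytes ≤ B = 7; zero-pad to 7 bytes: K' = 1d 58 00 00 00 00 00.
K' ⊕ ipad = 2b 6e 36 36 36 36 36.  K' ⊕ opad = 41 04 5c 5c 5c 5c 5c.
Inner input = (K'⊕ipad) ∥ m = 2b 6e 36 36 36 36 36 ∥ 44.
Inner hash: sum = 43+110+54+54+54+54+54+68 = 491 → 01 eb.
Outer input = (K'⊕opad) ∥ inner = 41 04 5c 5c 5c 5c 5c ∥ 01 eb.
Outer hash (tag): sum = 65+4+92+92+92+92+92+1+235 = 765 → 02 fd.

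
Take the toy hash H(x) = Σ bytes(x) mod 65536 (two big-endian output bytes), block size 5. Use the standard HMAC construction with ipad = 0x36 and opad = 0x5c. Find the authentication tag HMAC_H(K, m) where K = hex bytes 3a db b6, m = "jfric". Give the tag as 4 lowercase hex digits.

Key hex bytes 3a db b6 is 3 bytes ≤ B = 5; zero-pad to 5 bytes: K' = 3a db b6 00 00.
K' ⊕ ipad = 0c ed 80 36 36.  K' ⊕ opad = 66 87 ea 5c 5c.
Inner input = (K'⊕ipad) ∥ m = 0c ed 80 36 36 ∥ 6a 66 72 69 63.
Inner hash: sum = 12+237+128+54+54+106+102+114+105+99 = 1011 → 03 f3.
Outer input = (K'⊕opad) ∥ inner = 66 87 ea 5c 5c ∥ 03 f3.
Outer hash (tag): sum = 102+135+234+92+92+3+243 = 901 → 03 85.

0385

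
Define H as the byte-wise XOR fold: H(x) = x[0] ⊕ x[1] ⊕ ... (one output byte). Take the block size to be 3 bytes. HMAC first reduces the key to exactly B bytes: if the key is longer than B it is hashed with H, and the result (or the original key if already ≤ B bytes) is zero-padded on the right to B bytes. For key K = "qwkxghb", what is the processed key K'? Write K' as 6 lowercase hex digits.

|K| = 7 > B = 3, so first hash the key.
H(K): XOR 71⊕77⊕6b⊕78⊕67⊕68⊕62 = 78.
Zero-pad H(K) = 78 to 3 bytes: K' = 78 00 00.

780000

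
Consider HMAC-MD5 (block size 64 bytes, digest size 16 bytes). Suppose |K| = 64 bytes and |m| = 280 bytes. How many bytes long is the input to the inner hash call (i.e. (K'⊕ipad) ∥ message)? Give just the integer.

Key is 64 ≤ 64 bytes, zero-padded: |K'| = 64.
Inner input = (K'⊕ipad) ∥ m → 64 + 280 = 344 bytes.

344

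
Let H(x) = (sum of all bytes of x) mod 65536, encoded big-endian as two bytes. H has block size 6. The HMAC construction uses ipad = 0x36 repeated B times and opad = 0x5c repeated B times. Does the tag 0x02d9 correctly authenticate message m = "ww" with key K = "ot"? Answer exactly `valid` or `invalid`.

Key "ot" = 6f 74 is 2 bytes ≤ B = 6; zero-pad to 6 bytes: K' = 6f 74 00 00 00 00.
K' ⊕ ipad = 59 42 36 36 36 36; K' ⊕ opad = 33 28 5c 5c 5c 5c.
Inner hash: sum = 89+66+54+54+54+54+119+119 = 609 → 02 61.
Outer hash (recomputed tag): sum = 51+40+92+92+92+92+2+97 = 558 → 02 2e.
Recomputed tag = 022e; claimed = 02d9 → mismatch.

invalid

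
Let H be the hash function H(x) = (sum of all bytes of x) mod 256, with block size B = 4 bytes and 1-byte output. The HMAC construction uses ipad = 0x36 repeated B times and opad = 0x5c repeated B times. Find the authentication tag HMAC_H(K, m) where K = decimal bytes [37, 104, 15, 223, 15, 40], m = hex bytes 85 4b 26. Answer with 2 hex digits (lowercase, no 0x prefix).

Key decimal bytes [37, 104, 15, 223, 15, 40] = 25 68 0f df 0f 28 is 6 bytes > B = 4, so hash it first: H(key) = b2, then zero-pad to 4 bytes: K' = b2 00 00 00.
K' ⊕ ipad = 84 36 36 36.  K' ⊕ opad = ee 5c 5c 5c.
Inner input = (K'⊕ipad) ∥ m = 84 36 36 36 ∥ 85 4b 26.
Inner hash: sum = 132+54+54+54+133+75+38 = 540; mod 256 = 28 → 1c.
Outer input = (K'⊕opad) ∥ inner = ee 5c 5c 5c ∥ 1c.
Outer hash (tag): sum = 238+92+92+92+28 = 542; mod 256 = 30 → 1e.

1e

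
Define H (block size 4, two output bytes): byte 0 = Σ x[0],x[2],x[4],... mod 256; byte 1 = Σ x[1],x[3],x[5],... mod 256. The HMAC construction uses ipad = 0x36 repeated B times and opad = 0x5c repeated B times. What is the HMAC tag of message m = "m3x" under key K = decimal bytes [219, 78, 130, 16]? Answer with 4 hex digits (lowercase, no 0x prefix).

Key decimal bytes [219, 78, 130, 16] = db 4e 82 10 is exactly B = 4 bytes: K' = db 4e 82 10.
K' ⊕ ipad = ed 78 b4 26.  K' ⊕ opad = 87 12 de 4c.
Inner input = (K'⊕ipad) ∥ m = ed 78 b4 26 ∥ 6d 33 78.
Inner hash: even-index sum = 646 mod 256 = 134; odd-index sum = 209 mod 256 = 209 → 86 d1.
Outer input = (K'⊕opad) ∥ inner = 87 12 de 4c ∥ 86 d1.
Outer hash (tag): even-index sum = 491 mod 256 = 235; odd-index sum = 303 mod 256 = 47 → eb 2f.

eb2f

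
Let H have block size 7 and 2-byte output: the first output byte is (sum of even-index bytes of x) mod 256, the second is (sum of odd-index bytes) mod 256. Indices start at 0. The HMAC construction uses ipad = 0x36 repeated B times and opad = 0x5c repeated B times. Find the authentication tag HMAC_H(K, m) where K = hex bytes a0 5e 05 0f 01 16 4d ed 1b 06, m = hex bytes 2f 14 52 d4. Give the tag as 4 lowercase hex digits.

Key hex bytes a0 5e 05 0f 01 16 4d ed 1b 06 is 10 bytes > B = 7, so hash it first: H(key) = 0e 76, then zero-pad to 7 bytes: K' = 0e 76 00 00 00 00 00.
K' ⊕ ipad = 38 40 36 36 36 36 36.  K' ⊕ opad = 52 2a 5c 5c 5c 5c 5c.
Inner input = (K'⊕ipad) ∥ m = 38 40 36 36 36 36 36 ∥ 2f 14 52 d4.
Inner hash: even-index sum = 450 mod 256 = 194; odd-index sum = 301 mod 256 = 45 → c2 2d.
Outer input = (K'⊕opad) ∥ inner = 52 2a 5c 5c 5c 5c 5c ∥ c2 2d.
Outer hash (tag): even-index sum = 403 mod 256 = 147; odd-index sum = 420 mod 256 = 164 → 93 a4.

93a4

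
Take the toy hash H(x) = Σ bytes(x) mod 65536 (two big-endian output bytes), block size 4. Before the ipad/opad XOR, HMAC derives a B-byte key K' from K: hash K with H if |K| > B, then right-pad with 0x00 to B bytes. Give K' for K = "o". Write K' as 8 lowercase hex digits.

6f000000

Key "o" = 6f is 1 byte ≤ B = 4; zero-pad to 4 bytes: K' = 6f 00 00 00.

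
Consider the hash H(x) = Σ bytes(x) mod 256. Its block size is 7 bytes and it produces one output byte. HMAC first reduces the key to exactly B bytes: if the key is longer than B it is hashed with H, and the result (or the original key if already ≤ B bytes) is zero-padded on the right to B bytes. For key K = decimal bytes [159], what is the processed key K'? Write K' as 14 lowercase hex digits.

9f000000000000

Key decimal bytes [159] = 9f is 1 byte ≤ B = 7; zero-pad to 7 bytes: K' = 9f 00 00 00 00 00 00.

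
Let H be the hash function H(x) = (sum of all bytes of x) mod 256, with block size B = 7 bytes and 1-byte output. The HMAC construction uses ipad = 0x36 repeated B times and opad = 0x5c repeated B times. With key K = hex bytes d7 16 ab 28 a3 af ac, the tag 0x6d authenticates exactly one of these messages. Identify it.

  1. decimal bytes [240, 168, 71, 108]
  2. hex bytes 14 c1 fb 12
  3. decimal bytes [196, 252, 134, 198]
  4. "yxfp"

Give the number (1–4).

Key hex bytes d7 16 ab 28 a3 af ac is exactly B = 7 bytes: K' = d7 16 ab 28 a3 af ac.
K' ⊕ ipad = e1 20 9d 1e 95 99 9a; K' ⊕ opad = 8b 4a f7 74 ff f3 f0.
m1: inner = H(e1 20 9d 1e 95 99 9a f0 a8 47 6c) = cf; tag = H(8b 4a f7 74 ff f3 f0 cf) = f1
m2: inner = H(e1 20 9d 1e 95 99 9a 14 c1 fb 12) = 66; tag = H(8b 4a f7 74 ff f3 f0 66) = 88
m3: inner = H(e1 20 9d 1e 95 99 9a c4 fc 86 c6) = 90; tag = H(8b 4a f7 74 ff f3 f0 90) = b2
m4: inner = H(e1 20 9d 1e 95 99 9a 79 78 66 70) = 4b; tag = H(8b 4a f7 74 ff f3 f0 4b) = 6d ← matches

4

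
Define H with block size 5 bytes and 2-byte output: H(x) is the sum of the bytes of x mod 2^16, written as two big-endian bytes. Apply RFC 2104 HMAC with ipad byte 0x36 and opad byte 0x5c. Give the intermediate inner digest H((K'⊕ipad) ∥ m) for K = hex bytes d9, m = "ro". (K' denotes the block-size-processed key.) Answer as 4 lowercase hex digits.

02a8

Key hex bytes d9 is 1 byte ≤ B = 5; zero-pad to 5 bytes: K' = d9 00 00 00 00.
K' ⊕ ipad = ef 36 36 36 36.
Inner input = ef 36 36 36 36 ∥ 72 6f.
Inner hash: sum = 239+54+54+54+54+114+111 = 680 → 02 a8.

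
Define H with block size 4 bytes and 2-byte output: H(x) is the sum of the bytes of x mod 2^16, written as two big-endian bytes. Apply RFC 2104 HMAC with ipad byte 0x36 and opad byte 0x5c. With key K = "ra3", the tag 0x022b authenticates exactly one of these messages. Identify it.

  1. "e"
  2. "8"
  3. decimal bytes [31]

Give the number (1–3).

Key "ra3" = 72 61 33 is 3 bytes ≤ B = 4; zero-pad to 4 bytes: K' = 72 61 33 00.
K' ⊕ ipad = 44 57 05 36; K' ⊕ opad = 2e 3d 6f 5c.
m1: inner = H(44 57 05 36 65) = 01 3b; tag = H(2e 3d 6f 5c 01 3b) = 0172
m2: inner = H(44 57 05 36 38) = 01 0e; tag = H(2e 3d 6f 5c 01 0e) = 0145
m3: inner = H(44 57 05 36 1f) = 00 f5; tag = H(2e 3d 6f 5c 00 f5) = 022b ← matches

3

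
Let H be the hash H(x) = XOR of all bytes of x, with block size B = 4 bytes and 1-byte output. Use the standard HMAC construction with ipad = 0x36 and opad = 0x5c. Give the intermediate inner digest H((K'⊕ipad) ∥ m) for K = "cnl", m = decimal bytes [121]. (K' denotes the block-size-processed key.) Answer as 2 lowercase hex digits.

Key "cnl" = 63 6e 6c is 3 bytes ≤ B = 4; zero-pad to 4 bytes: K' = 63 6e 6c 00.
K' ⊕ ipad = 55 58 5a 36.
Inner input = 55 58 5a 36 ∥ 79.
Inner hash: XOR 55⊕58⊕5a⊕36⊕79 = 18.

18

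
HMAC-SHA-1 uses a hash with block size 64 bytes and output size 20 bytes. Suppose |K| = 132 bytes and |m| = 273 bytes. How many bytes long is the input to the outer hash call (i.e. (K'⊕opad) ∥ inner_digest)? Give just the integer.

84

Key is 132 > 64 bytes, so it is hashed to 20 bytes then zero-padded to 64: |K'| = 64.
Outer input = (K'⊕opad) ∥ H(inner) → 64 + 20 = 84 bytes.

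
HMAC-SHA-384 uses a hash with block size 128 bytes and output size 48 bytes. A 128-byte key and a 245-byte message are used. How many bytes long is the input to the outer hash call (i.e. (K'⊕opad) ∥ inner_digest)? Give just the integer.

Key is 128 ≤ 128 bytes, zero-padded: |K'| = 128.
Outer input = (K'⊕opad) ∥ H(inner) → 128 + 48 = 176 bytes.

176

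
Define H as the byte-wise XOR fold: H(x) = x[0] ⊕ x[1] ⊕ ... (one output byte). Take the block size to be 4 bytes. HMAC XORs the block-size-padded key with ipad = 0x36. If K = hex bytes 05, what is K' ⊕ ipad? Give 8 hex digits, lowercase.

Key hex bytes 05 is 1 byte ≤ B = 4; zero-pad to 4 bytes: K' = 05 00 00 00.
XOR each byte with 0x36: 05⊕36=33, 00⊕36=36, 00⊕36=36, 00⊕36=36.

33363636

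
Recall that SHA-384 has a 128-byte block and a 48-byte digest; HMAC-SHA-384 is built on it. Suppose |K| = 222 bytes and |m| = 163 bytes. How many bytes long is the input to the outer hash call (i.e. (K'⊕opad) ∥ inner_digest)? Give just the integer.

Key is 222 > 128 bytes, so it is hashed to 48 bytes then zero-padded to 128: |K'| = 128.
Outer input = (K'⊕opad) ∥ H(inner) → 128 + 48 = 176 bytes.

176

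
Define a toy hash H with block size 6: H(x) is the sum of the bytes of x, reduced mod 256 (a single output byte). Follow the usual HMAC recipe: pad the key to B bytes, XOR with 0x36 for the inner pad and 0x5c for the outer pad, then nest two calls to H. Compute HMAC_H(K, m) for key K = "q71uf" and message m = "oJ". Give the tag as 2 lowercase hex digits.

95

Key "q71uf" = 71 37 31 75 66 is 5 bytes ≤ B = 6; zero-pad to 6 bytes: K' = 71 37 31 75 66 00.
K' ⊕ ipad = 47 01 07 43 50 36.  K' ⊕ opad = 2d 6b 6d 29 3a 5c.
Inner input = (K'⊕ipad) ∥ m = 47 01 07 43 50 36 ∥ 6f 4a.
Inner hash: sum = 71+1+7+67+80+54+111+74 = 465; mod 256 = 209 → d1.
Outer input = (K'⊕opad) ∥ inner = 2d 6b 6d 29 3a 5c ∥ d1.
Outer hash (tag): sum = 45+107+109+41+58+92+209 = 661; mod 256 = 149 → 95.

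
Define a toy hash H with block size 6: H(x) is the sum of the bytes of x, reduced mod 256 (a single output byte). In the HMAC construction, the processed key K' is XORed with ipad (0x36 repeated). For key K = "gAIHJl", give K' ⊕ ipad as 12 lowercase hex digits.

51777f7e7c5a

Key "gAIHJl" = 67 41 49 48 4a 6c is exactly B = 6 bytes: K' = 67 41 49 48 4a 6c.
XOR each byte with 0x36: 67⊕36=51, 41⊕36=77, 49⊕36=7f, 48⊕36=7e, 4a⊕36=7c, 6c⊕36=5a.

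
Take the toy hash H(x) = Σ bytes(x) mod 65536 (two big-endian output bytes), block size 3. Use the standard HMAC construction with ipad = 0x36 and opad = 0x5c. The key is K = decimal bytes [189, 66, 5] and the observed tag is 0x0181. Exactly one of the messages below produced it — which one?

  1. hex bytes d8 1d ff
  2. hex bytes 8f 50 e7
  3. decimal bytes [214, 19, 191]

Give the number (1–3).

Key decimal bytes [189, 66, 5] = bd 42 05 is exactly B = 3 bytes: K' = bd 42 05.
K' ⊕ ipad = 8b 74 33; K' ⊕ opad = e1 1e 59.
m1: inner = H(8b 74 33 d8 1d ff) = 03 26; tag = H(e1 1e 59 03 26) = 0181 ← matches
m2: inner = H(8b 74 33 8f 50 e7) = 02 f8; tag = H(e1 1e 59 02 f8) = 0252
m3: inner = H(8b 74 33 d6 13 bf) = 02 da; tag = H(e1 1e 59 02 da) = 0234

1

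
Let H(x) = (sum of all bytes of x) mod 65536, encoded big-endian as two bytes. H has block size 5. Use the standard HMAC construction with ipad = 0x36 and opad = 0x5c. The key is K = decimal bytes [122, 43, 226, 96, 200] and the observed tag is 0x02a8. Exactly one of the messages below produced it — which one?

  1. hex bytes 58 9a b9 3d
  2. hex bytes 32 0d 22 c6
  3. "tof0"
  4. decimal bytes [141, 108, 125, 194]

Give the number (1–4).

Key decimal bytes [122, 43, 226, 96, 200] = 7a 2b e2 60 c8 is exactly B = 5 bytes: K' = 7a 2b e2 60 c8.
K' ⊕ ipad = 4c 1d d4 56 fe; K' ⊕ opad = 26 77 be 3c 94.
m1: inner = H(4c 1d d4 56 fe 58 9a b9 3d) = 04 79; tag = H(26 77 be 3c 94 04 79) = 02a8 ← matches
m2: inner = H(4c 1d d4 56 fe 32 0d 22 c6) = 03 b8; tag = H(26 77 be 3c 94 03 b8) = 02e6
m3: inner = H(4c 1d d4 56 fe 74 6f 66 30) = 04 0a; tag = H(26 77 be 3c 94 04 0a) = 0239
m4: inner = H(4c 1d d4 56 fe 8d 6c 7d c2) = 04 c9; tag = H(26 77 be 3c 94 04 c9) = 02f8

1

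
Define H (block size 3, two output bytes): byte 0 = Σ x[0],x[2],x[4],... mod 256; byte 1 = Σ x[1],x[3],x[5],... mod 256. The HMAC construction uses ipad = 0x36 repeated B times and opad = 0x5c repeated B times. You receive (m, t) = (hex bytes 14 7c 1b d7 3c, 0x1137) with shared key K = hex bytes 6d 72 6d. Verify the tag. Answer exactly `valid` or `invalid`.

valid

Key hex bytes 6d 72 6d is exactly B = 3 bytes: K' = 6d 72 6d.
K' ⊕ ipad = 5b 44 5b; K' ⊕ opad = 31 2e 31.
Inner hash: even-index sum = 521 mod 256 = 9; odd-index sum = 175 mod 256 = 175 → 09 af.
Outer hash (recomputed tag): even-index sum = 273 mod 256 = 17; odd-index sum = 55 mod 256 = 55 → 11 37.
Recomputed tag = 1137; claimed = 1137 → match.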